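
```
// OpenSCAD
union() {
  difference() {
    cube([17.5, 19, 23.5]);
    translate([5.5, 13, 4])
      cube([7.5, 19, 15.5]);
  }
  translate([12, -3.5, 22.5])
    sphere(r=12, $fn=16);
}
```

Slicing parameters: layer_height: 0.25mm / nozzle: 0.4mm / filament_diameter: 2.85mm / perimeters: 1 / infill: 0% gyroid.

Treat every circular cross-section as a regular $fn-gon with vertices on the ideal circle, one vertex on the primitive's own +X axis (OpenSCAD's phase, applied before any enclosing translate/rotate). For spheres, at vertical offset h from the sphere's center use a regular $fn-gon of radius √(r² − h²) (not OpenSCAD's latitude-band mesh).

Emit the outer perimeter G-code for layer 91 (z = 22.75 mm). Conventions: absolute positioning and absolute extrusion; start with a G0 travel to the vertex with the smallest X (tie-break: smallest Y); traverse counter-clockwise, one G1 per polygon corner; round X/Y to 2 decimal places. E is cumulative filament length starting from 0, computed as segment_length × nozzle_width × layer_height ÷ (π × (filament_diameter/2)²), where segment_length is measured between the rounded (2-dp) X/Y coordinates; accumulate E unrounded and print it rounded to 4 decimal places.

At z = 22.75 mm: the cube is present — its section is the full 17.5×19 rectangle; the cube at (5.5, 13) is not intersected at this z (z outside [4, 19.5]); After the difference (first − rest): none of the subtracted shapes is present at this height, so the 17.5×19 cube is unchanged — 1 connected region; the r=12 sphere at (12, -3.5) slices to a regular 16-gon of circumradius 11.997 (√(r²−h²) with h=0.25 from center); Merging all regions: the regions partially overlap (shared area 112.93 mm²), so overlapping operands fuse into one piece — 1 connected region. The outline is a single polygon with 16 vertices. Extrusion per mm of travel: 0.4 × 0.25 / (π × 1.425²) = 0.015675. Accumulating E over each segment gives final E = 1.6174.

G0 X0.00 Y-3.50 Z22.75
G1 X0.92 Y-8.09 E0.0734
G1 X3.52 Y-11.98 E0.1467
G1 X7.41 Y-14.58 E0.2201
G1 X12.00 Y-15.50 E0.2935
G1 X16.59 Y-14.58 E0.3668
G1 X20.48 Y-11.98 E0.4402
G1 X23.08 Y-8.09 E0.5135
G1 X24.00 Y-3.50 E0.5869
G1 X23.08 Y1.09 E0.6603
G1 X20.48 Y4.98 E0.7336
G1 X17.50 Y6.98 E0.7899
G1 X17.50 Y19.00 E0.9783
G1 X0.00 Y19.00 E1.2526
G1 X0.00 Y0.00 E1.5505
G1 X0.70 Y0.00 E1.5614
G1 X0.00 Y-3.50 E1.6174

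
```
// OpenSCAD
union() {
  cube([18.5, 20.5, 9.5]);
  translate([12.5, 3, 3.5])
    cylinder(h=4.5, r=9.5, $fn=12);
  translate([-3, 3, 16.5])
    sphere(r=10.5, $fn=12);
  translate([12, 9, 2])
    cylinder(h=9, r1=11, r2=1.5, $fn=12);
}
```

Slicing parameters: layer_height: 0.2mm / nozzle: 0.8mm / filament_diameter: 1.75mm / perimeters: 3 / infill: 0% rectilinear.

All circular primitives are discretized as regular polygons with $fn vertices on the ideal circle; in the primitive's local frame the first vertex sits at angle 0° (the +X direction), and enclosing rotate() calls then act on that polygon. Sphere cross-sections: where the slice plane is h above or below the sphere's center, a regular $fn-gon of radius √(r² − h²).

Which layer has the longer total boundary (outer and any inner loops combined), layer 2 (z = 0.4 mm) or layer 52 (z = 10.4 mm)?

Layer 2 (z = 0.4): the cube is present — its section is the full 18.5×20.5 rectangle (perimeter 78.00 mm); the cylinder at (12.5, 3) is absent (z outside [3.5, 8]); the sphere at (-3, 3) is absent (|z−center|=16.100 > r=10.5); the cone at (12, 9) does not reach this height (z outside [2, 11]); Merging all regions: only the 18.5×20.5 cube is present, so the union is just that shape — boundary = 78.00 mm. So its perimeter = 78.00 mm. Layer 52 (z = 10.4): the cube is absent (z outside [0, 9.5]); the cylinder at (12.5, 3) is absent (z outside [3.5, 8]); the r=10.5 sphere at (-3, 3) contributes a regular 12-gon of circumradius √(10.5²−6.1²) = 8.546 (perimeter = 2·12·8.546·sin(180°/12) = 53.09 mm); the cone at (12, 9) contributes a regular 12-gon of circumradius 2.133 (interpolated between r1=11 and r2=1.5 at t=0.933) (perimeter = 2·12·2.133·sin(180°/12) = 13.25 mm); Combining (union): the 2 present regions are separate (no shared area or edge), so areas and boundary lengths simply add and each stays a separate island — boundary = 66.34 mm. So its perimeter = 66.34 mm. Layer 2 is larger (78.00 vs 66.34 mm).

layer 2 (z = 0.4 mm)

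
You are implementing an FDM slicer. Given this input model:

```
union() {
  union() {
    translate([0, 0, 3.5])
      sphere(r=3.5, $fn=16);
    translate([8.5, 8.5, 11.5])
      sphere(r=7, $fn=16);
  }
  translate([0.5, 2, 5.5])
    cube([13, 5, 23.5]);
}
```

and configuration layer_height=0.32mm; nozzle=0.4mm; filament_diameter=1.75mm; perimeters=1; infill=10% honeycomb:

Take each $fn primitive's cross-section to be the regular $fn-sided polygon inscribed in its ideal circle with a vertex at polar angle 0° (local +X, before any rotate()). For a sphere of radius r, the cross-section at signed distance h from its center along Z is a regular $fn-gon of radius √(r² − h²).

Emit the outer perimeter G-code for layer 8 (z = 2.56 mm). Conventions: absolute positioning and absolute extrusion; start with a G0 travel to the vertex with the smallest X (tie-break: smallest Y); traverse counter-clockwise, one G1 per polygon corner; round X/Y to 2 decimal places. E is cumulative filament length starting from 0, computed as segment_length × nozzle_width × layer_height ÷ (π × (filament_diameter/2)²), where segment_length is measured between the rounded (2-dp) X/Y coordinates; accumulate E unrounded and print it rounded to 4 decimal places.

At z = 2.56 mm: the sphere: section is a regular 16-gon, circumradius = √(r²−h²) = √(3.5²−0.94²) = 3.371; the sphere at (8.5, 8.5) does not reach this height (|z−center|=8.940 > r=7); Combining (union): only the r=3.5 sphere is present, so the union is just that shape — 1 connected region; the cube at (0.5, 2) does not reach this height (z outside [5.5, 29]); Combining (union): only that combined region is present, so the union is just that shape — 1 connected region. The outline is a single polygon with 16 vertices. Extrusion per mm of travel: 0.4 × 0.32 / (π × 0.875²) = 0.053216. Accumulating E over each segment gives final E = 1.1187.

G0 X-3.37 Y0.00 Z2.56
G1 X-3.11 Y-1.29 E0.0700
G1 X-2.38 Y-2.38 E0.1398
G1 X-1.29 Y-3.11 E0.2097
G1 X0.00 Y-3.37 E0.2797
G1 X1.29 Y-3.11 E0.3497
G1 X2.38 Y-2.38 E0.4195
G1 X3.11 Y-1.29 E0.4893
G1 X3.37 Y0.00 E0.5594
G1 X3.11 Y1.29 E0.6294
G1 X2.38 Y2.38 E0.6992
G1 X1.29 Y3.11 E0.7690
G1 X0.00 Y3.37 E0.8391
G1 X-1.29 Y3.11 E0.9091
G1 X-2.38 Y2.38 E0.9789
G1 X-3.11 Y1.29 E1.0487
G1 X-3.37 Y0.00 E1.1187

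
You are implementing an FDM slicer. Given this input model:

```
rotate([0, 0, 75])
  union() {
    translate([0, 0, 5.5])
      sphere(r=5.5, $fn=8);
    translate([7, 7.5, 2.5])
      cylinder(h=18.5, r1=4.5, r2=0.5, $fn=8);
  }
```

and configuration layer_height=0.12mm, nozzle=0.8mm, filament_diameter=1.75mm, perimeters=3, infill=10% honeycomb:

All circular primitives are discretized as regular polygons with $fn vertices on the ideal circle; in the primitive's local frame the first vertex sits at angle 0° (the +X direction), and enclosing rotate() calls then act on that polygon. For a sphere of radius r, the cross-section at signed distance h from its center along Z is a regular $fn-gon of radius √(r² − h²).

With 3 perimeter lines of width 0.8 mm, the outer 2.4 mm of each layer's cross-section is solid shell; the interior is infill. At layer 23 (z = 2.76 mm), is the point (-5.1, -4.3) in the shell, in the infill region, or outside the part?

At z = 2.76 mm: the r=5.5 sphere contributes a regular 8-gon of circumradius √(5.5²−2.74²) = 4.769; the cone at (7, 7.5) (r1=4.5→r2=0.5) has section circumradius 4.444 here — a regular 8-gon; Taking the union: the 2 present regions are separate (no shared area or edge), so areas and boundary lengths simply add and each stays a separate island — 2 connected regions; (whole slice rotated 75° about Z — lengths, areas and connectivity unchanged). Overall, the cross-section has 2 separate islands. Undo the 75° rotation: the query point maps to (-5.473, 3.813) in the un-rotated model frame. The nearest boundary edge runs (-4.77, 0.00)→(-3.37, 3.37); distance from the point to it = 2.11 mm. The point is not inside any of the regions above, so it lies outside the cross-section (2.11 mm from the nearest boundary).

outside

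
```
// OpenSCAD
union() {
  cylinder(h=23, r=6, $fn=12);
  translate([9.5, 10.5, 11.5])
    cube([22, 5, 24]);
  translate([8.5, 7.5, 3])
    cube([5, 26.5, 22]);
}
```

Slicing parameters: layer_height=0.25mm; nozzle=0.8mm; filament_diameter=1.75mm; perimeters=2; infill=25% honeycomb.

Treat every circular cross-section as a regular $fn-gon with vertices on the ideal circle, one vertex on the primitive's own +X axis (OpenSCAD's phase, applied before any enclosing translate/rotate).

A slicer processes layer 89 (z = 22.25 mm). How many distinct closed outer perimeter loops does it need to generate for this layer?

At z = 22.25 mm: the r=6 cylinder gives a regular 12-gon of circumradius 6 (constant along its height); the 22×5 cube at (9.5, 10.5) contributes its full rectangle; the cube at (8.5, 7.5) is present — its section is the full 5×26.5 rectangle; Combining (union): the regions partially overlap (shared area 20.00 mm²), so overlapping operands fuse into one piece — 2 connected regions. The result has 2 disconnected regions.

2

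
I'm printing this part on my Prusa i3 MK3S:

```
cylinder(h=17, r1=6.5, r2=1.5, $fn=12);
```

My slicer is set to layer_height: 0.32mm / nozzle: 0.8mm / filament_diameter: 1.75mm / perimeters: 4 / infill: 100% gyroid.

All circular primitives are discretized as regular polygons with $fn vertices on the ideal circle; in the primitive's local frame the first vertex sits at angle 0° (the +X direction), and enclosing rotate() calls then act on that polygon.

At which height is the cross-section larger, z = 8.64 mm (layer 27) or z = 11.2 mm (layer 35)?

Layer 27 (z = 8.64): the cone: at t=0.508 of its height the radius interpolates to r₁+(r₂−r₁)t = 3.959, giving a regular 12-gon of that circumradius (area = (12/2)·3.959²·sin(360°/12) = 47.02 mm²). So its area = 47.02 mm². Layer 35 (z = 11.2): the cone (r1=6.5→r2=1.5) has section circumradius 3.206 here — a regular 12-gon (area = (12/2)·3.206²·sin(360°/12) = 30.83 mm²). So its area = 30.83 mm². Layer 27 is larger (47.02 vs 30.83 mm²).

layer 27 (z = 8.64 mm)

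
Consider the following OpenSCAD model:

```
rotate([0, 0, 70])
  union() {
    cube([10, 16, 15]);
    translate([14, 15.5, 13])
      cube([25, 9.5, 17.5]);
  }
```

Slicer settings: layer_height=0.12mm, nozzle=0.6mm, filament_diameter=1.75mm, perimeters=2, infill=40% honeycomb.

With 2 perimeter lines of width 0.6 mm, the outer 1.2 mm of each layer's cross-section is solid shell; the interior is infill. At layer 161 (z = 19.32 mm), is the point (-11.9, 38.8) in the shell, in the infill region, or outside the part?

At z = 19.32 mm: the cube does not reach this height (z outside [0, 15]); the cube at (14, 15.5) is present — its section is the full 25×9.5 rectangle; Taking the union: only the 25×9.5 cube at (14, 15.5) is present, so the union is just that shape — 1 connected region; (rotated 70° about Z; rotation is an isometry so areas/perimeters/island counts are preserved). Overall, the cross-section is a single solid region. Undo the 70° rotation: the query point maps to (32.390, 24.453) in the un-rotated model frame. The nearest boundary edge runs (39.00, 25.00)→(14.00, 25.00); distance from the point to it = 0.55 mm. The point is inside the cross-section, 0.55 mm from the nearest boundary — within the 1.2 mm shell band (2 × 0.6).

shell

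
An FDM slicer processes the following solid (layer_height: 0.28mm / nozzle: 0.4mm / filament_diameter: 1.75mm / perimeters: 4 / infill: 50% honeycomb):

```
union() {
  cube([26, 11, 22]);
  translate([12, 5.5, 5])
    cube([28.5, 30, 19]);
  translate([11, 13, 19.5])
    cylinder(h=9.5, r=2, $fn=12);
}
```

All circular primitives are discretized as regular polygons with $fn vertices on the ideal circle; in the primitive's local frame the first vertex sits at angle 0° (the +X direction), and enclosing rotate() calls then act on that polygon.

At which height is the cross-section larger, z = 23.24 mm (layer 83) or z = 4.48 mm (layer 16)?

Layer 83 (z = 23.24): the cube does not reach this height (z outside [0, 22]); the cube at (12, 5.5) is present — its section is the full 28.5×30 rectangle (area 855.00 mm²); the r=2 cylinder at (11, 13) contributes a regular 12-gon of circumradius 2 (area = (12/2)·2.000²·sin(360°/12) = 12.00 mm²); Combining (union): the regions partially overlap — summed areas 867.00 mm² minus the doubly-counted overlap 2.27 mm² gives 864.73 mm² — area = 864.73 mm². So its area = 864.73 mm². Layer 16 (z = 4.48): the cube is present — its section is the full 26×11 rectangle (area 286.00 mm²); the cube at (12, 5.5) is absent (z outside [5, 24]); the cylinder at (11, 13) is not intersected at this z (z outside [19.5, 29]); Merging all regions: only the 26×11 cube is present, so the union is just that shape — area = 286.00 mm². So its area = 286.00 mm². Layer 83 is larger (864.73 vs 286.00 mm²).

layer 83 (z = 23.24 mm)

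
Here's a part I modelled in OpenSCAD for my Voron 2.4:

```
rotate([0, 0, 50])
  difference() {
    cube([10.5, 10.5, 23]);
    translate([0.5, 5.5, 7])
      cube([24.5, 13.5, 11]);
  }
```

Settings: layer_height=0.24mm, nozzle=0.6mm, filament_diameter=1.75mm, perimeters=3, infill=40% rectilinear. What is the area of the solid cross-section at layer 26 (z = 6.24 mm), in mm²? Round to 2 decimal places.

At z = 6.24 mm: the cube (footprint 10.5×10.5) is included at this height (area 110.25 mm²); the cube at (0.5, 5.5) is absent (z outside [7, 18]); Subtracting the remaining from the first: none of the subtracted shapes is present at this height, so the 10.5×10.5 cube is unchanged — area = 110.25 mm²; (whole slice rotated 50° about Z — lengths, areas and connectivity unchanged). Overall, the cross-section is a single solid region. Net area = 110.25 mm².

110.25 mm²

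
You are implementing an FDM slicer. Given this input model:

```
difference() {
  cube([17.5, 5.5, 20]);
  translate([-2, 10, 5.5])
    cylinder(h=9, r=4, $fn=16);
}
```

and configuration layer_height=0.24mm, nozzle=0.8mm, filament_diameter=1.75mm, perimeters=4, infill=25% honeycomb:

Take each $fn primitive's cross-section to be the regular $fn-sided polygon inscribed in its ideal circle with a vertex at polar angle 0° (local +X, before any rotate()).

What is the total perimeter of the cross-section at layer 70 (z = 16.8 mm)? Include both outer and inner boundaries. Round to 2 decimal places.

At z = 16.8 mm: the 17.5×5.5 cube contributes its full rectangle (perimeter 46.00 mm); the cylinder at (-2, 10) is absent (z outside [5.5, 14.5]); Taking the first minus the rest: none of the subtracted shapes is present at this height, so the 17.5×5.5 cube is unchanged — boundary = 46.00 mm. Overall, the cross-section is a single solid region. Total boundary length (outer) = 46.00 mm.

46.00 mm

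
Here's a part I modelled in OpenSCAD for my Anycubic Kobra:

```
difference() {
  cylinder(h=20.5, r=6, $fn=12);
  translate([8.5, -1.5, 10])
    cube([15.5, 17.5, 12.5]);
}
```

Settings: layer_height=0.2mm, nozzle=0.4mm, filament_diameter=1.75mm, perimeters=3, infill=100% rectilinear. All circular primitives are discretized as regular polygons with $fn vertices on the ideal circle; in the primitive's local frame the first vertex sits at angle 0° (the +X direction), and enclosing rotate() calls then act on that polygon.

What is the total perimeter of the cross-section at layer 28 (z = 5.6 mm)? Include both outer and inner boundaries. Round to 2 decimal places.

37.27 mm

At z = 5.6 mm: the r=6 cylinder gives a regular 12-gon of circumradius 6 (constant along its height) (perimeter = 2·12·6.000·sin(180°/12) = 37.27 mm); the cube at (8.5, -1.5) is not intersected at this z (z outside [10, 22.5]); Taking the first minus the rest: none of the subtracted shapes is present at this height, so the r=6 cylinder is unchanged — boundary = 37.27 mm. Overall, the cross-section is a single solid region. Total boundary length (outer) = 37.27 mm.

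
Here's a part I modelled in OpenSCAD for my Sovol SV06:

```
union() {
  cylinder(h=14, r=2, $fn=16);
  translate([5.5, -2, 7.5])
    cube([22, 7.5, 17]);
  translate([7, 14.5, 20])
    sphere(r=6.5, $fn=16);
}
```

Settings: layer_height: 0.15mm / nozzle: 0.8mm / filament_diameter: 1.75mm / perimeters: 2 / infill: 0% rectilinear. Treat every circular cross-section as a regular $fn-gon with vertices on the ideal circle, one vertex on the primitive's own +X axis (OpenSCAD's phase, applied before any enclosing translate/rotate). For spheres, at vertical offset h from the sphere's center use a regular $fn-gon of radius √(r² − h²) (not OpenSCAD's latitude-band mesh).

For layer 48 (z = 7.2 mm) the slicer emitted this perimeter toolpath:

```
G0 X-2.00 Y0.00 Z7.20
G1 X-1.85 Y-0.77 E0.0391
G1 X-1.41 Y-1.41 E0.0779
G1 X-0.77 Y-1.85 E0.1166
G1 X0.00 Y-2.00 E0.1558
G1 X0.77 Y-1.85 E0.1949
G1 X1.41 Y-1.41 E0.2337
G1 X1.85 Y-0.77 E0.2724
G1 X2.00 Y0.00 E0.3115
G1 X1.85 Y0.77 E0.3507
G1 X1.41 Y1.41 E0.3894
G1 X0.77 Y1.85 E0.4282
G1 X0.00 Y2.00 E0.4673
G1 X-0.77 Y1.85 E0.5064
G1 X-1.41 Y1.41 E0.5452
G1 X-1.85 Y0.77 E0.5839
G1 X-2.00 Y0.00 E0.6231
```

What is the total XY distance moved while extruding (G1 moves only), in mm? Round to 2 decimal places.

12.49 mm

Sum the Euclidean lengths of each G1 segment: total = 12.49 mm.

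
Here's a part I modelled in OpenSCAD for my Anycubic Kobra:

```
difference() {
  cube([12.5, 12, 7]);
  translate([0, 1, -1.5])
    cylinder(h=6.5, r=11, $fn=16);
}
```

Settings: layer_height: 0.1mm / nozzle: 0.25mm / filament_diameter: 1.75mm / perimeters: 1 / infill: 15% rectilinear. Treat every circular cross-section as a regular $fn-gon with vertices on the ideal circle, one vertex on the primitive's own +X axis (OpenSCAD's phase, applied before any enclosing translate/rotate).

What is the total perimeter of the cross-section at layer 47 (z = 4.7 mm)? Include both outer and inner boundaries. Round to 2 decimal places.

44.39 mm

At z = 4.7 mm: the 12.5×12 cube contributes its full rectangle (perimeter 49.00 mm); the r=11 cylinder at (0, 1) gives a regular 16-gon of circumradius 11 (constant along its height) (perimeter = 2·16·11.000·sin(180°/16) = 68.67 mm); After the difference (first − rest): starting from the 12.5×12 cube, the r=11 cylinder at (0, 1) partially overlaps it — only the 103.51 mm² overlap (of its 370.44 mm²) is removed, clipping the outline — boundary = 44.39 mm. Overall, the cross-section is a single solid region. Total boundary length (outer) = 44.39 mm.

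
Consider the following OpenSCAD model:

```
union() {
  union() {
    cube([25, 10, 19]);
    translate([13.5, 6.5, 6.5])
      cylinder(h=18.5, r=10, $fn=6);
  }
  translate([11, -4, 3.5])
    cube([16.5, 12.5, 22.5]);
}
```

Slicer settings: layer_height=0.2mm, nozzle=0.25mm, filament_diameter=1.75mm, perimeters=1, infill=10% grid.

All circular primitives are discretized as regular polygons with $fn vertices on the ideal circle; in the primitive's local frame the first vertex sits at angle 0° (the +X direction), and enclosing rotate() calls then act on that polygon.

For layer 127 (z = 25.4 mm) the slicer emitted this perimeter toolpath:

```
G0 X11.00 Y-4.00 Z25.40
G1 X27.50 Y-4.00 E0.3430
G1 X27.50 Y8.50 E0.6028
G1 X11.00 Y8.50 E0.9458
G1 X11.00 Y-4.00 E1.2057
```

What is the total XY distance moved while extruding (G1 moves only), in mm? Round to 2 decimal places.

Sum the Euclidean lengths of each G1 segment: total = 58.00 mm.

58.00 mm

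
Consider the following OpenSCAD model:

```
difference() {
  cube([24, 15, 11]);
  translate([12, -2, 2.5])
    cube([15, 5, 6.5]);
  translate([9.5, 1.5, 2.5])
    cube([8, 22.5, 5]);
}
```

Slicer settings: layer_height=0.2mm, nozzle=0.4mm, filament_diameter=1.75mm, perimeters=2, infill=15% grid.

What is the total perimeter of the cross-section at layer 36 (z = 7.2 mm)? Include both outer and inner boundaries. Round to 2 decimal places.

91.00 mm

At z = 7.2 mm: the cube (footprint 24×15) is included at this height (perimeter 78.00 mm); the 15×5 cube at (12, -2) contributes its full rectangle (perimeter 40.00 mm); the cube at (9.5, 1.5) is present — its section is the full 8×22.5 rectangle (perimeter 61.00 mm); Subtracting the remaining from the first: starting from the 24×15 cube, the 15×5 cube at (12, -2) partially overlaps it — only the 36.00 mm² overlap (of its 75.00 mm²) is removed, clipping the outline; the 8×22.5 cube at (9.5, 1.5) partially overlaps it — only the 99.75 mm² overlap (of its 180.00 mm²) is removed, clipping the outline — boundary = 91.00 mm. Overall, the cross-section has 2 separate islands. Total boundary length (outer) = 91.00 mm.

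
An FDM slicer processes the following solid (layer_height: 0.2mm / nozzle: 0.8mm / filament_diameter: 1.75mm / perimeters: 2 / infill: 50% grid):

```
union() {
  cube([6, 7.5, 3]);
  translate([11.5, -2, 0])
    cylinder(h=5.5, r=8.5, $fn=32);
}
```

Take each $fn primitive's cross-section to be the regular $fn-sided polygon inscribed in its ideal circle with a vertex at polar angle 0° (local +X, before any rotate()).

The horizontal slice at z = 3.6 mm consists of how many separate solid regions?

At z = 3.6 mm: the cube is absent (z outside [0, 3]); the cylinder at (11.5, -2): section is a regular 32-gon, circumradius r=8.5; Merging all regions: only the r=8.5 cylinder at (11.5, -2) is present, so the union is just that shape — 1 connected region. The result has 1 disconnected region.

1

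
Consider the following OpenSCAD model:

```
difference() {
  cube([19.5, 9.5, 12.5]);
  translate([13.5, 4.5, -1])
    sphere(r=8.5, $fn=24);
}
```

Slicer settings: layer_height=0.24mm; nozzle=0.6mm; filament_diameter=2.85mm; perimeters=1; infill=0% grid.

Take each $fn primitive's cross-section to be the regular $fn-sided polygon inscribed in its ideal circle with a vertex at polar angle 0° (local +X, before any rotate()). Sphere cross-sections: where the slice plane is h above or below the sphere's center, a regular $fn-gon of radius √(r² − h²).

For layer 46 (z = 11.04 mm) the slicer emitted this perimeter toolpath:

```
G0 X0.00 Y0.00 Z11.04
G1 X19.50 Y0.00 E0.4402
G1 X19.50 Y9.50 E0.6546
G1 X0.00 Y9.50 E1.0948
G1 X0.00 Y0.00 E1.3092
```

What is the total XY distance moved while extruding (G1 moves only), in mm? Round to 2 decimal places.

Sum the Euclidean lengths of each G1 segment: total = 58.00 mm.

58.00 mm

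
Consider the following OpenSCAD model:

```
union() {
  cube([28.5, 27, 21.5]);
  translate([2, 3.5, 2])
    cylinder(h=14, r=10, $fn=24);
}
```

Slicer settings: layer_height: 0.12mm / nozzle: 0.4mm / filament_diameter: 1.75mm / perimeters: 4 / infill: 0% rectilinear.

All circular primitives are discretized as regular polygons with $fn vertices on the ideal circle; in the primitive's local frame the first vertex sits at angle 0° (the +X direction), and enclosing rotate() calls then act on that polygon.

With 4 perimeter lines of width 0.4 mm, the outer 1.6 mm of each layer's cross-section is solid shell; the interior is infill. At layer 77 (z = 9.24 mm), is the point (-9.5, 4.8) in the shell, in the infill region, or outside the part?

outside

At z = 9.24 mm: the cube (footprint 28.5×27) is included at this height; the r=10 cylinder at (2, 3.5) contributes a regular 24-gon of circumradius 10; Taking the union: the regions partially overlap (shared area 138.46 mm²), so overlapping operands fuse into one piece — 1 connected region. Overall, the cross-section is a single solid region. The nearest boundary edge runs (-8.00, 3.50)→(-7.66, 6.09); distance from the point to it = 1.66 mm. The point is not inside any of the regions above, so it lies outside the cross-section (1.66 mm from the nearest boundary).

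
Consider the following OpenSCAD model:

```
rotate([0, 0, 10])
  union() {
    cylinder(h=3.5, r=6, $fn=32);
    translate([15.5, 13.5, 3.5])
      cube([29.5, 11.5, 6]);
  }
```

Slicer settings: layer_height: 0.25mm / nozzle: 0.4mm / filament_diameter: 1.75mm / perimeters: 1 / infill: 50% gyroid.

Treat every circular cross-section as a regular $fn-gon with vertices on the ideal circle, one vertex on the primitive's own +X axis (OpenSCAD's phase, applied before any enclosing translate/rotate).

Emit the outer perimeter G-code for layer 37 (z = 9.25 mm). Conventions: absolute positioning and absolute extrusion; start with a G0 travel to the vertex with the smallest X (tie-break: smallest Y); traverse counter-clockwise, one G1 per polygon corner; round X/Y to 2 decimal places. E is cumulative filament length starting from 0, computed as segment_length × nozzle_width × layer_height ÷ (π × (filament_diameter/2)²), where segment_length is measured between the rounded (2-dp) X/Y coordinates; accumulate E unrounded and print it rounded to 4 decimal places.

At z = 9.25 mm: the cylinder is not intersected at this z (z outside [0, 3.5]); the 29.5×11.5 cube at (15.5, 13.5) contributes its full rectangle; Combining (union): only the 29.5×11.5 cube at (15.5, 13.5) is present, so the union is just that shape — 1 connected region; (whole slice rotated 10° about Z — lengths, areas and connectivity unchanged). The outline is a single polygon with 4 vertices. Extrusion per mm of travel: 0.4 × 0.25 / (π × 0.875²) = 0.041575. Accumulating E over each segment gives final E = 3.4089.

G0 X10.92 Y27.31 Z9.25
G1 X12.92 Y15.99 E0.4779
G1 X41.97 Y21.11 E1.7043
G1 X39.98 Y32.43 E2.1821
G1 X10.92 Y27.31 E3.4089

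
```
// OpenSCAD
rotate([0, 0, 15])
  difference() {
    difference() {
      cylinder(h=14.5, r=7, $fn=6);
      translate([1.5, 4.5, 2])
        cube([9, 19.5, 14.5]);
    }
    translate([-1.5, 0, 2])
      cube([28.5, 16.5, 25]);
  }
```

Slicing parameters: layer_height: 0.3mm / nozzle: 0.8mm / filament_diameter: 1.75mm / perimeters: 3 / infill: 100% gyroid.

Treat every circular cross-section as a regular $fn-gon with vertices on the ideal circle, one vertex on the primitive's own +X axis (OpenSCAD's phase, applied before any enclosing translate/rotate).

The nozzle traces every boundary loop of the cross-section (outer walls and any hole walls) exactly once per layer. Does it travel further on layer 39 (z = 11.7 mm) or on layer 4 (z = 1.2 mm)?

Layer 39 (z = 11.7): the cylinder: section is a regular 6-gon, circumradius r=7 (perimeter = 2·6·7.000·sin(180°/6) = 42.00 mm); the cube at (1.5, 4.5) (footprint 9×19.5) is included at this height (perimeter 57.00 mm); After the difference (first − rest): starting from the r=7 cylinder, the 9×19.5 cube at (1.5, 4.5) partially overlaps it — only the 3.83 mm² overlap (of its 175.50 mm²) is removed, clipping the outline — boundary = 42.66 mm; the cube at (-1.5, 0) (footprint 28.5×16.5) is included at this height (perimeter 90.00 mm); Taking the first minus the rest: starting from the result so far, the 28.5×16.5 cube at (-1.5, 0) partially overlaps it — only the 37.09 mm² overlap (of its 470.25 mm²) is removed, clipping the outline — boundary = 44.56 mm; (rotated 15° about Z; rotation is an isometry so areas/perimeters/island counts are preserved). So its perimeter = 44.56 mm. Layer 4 (z = 1.2): the r=7 cylinder contributes a regular 6-gon of circumradius 7 (perimeter = 2·6·7.000·sin(180°/6) = 42.00 mm); the cube at (1.5, 4.5) is absent (z outside [2, 16.5]); After the difference (first − rest): none of the subtracted shapes is present at this height, so the r=7 cylinder is unchanged — boundary = 42.00 mm; the cube at (-1.5, 0) does not reach this height (z outside [2, 27]); Taking the first minus the rest: none of the subtracted shapes is present at this height, so the result so far is unchanged — boundary = 42.00 mm; (whole slice rotated 15° about Z — lengths, areas and connectivity unchanged). So its perimeter = 42.00 mm. Layer 39 is larger (44.56 vs 42.00 mm).

layer 39 (z = 11.7 mm)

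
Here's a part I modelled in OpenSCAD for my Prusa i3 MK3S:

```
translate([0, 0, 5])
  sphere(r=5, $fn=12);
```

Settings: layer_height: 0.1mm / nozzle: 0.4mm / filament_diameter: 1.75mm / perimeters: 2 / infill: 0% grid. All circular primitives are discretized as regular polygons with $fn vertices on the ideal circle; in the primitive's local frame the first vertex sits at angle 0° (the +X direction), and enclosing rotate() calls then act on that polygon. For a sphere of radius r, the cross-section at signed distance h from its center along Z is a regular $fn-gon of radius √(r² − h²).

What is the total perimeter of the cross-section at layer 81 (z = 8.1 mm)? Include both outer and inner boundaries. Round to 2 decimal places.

At z = 8.1 mm: the r=5 sphere contributes a regular 12-gon of circumradius √(5²−3.1²) = 3.923 (perimeter = 2·12·3.923·sin(180°/12) = 24.37 mm). Overall, the cross-section is a single solid region. Total boundary length (outer) = 24.37 mm.

24.37 mm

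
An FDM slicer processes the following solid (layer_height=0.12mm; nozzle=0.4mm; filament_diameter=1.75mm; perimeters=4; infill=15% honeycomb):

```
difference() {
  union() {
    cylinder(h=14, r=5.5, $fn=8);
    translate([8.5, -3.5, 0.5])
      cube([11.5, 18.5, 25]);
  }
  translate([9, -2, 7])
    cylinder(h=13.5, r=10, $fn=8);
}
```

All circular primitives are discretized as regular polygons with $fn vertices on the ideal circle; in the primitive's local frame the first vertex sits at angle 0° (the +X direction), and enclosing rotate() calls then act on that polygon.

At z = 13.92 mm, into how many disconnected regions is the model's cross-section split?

2

At z = 13.92 mm: the cylinder: section is a regular 8-gon, circumradius r=5.5; the cube at (8.5, -3.5) (footprint 11.5×18.5) is included at this height; Taking the union: the 2 present regions are separate (no shared area or edge), so areas and boundary lengths simply add and each stays a separate island — 2 connected regions; the r=10 cylinder at (9, -2) gives a regular 8-gon of circumradius 10 (constant along its height); After the difference (first − rest): starting from the result so far, the r=10 cylinder at (9, -2) partially overlaps it — only the 131.36 mm² overlap (of its 282.84 mm²) is removed, clipping the outline — 2 connected regions. The result has 2 disconnected regions.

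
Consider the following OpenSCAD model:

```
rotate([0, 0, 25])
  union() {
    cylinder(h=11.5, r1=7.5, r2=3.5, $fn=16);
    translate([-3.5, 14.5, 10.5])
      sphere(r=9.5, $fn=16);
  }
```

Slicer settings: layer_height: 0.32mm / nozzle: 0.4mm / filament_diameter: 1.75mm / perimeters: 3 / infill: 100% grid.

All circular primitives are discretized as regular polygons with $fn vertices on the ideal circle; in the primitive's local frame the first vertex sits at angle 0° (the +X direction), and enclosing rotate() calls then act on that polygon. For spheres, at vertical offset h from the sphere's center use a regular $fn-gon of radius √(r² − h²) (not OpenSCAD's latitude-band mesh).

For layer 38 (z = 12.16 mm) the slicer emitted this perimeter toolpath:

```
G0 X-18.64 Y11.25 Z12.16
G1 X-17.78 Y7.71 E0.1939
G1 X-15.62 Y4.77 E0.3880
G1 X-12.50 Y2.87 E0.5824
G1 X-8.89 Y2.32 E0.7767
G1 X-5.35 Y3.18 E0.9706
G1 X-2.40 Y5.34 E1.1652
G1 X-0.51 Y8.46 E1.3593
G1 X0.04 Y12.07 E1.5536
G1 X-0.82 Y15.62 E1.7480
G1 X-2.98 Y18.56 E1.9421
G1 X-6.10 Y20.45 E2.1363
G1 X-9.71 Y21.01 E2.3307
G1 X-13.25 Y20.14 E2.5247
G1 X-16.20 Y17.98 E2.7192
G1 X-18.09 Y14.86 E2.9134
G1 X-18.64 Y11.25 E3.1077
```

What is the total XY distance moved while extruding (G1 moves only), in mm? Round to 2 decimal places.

Sum the Euclidean lengths of each G1 segment: total = 58.40 mm.

58.40 mm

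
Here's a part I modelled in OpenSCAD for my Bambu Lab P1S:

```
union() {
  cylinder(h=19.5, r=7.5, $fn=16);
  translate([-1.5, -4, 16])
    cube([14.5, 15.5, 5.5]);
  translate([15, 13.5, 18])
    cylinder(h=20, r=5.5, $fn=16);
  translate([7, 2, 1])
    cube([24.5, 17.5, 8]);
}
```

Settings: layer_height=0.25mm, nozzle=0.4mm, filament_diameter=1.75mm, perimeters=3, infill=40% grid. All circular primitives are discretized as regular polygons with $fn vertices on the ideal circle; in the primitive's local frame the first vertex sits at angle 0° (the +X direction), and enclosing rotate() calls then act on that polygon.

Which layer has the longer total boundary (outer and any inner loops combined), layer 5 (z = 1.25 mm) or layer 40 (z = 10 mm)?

Layer 5 (z = 1.25): the cylinder: section is a regular 16-gon, circumradius r=7.5 (perimeter = 2·16·7.500·sin(180°/16) = 46.82 mm); the cube at (-1.5, -4) is absent (z outside [16, 21.5]); the cylinder at (15, 13.5) does not reach this height (z outside [18, 38]); the cube at (7, 2) (footprint 24.5×17.5) is included at this height (perimeter 84.00 mm); Combining (union): the regions partially overlap (shared area 0.03 mm²), so the edge portions inside another operand are dropped and the merged outline is re-measured after clipping — boundary = 129.68 mm. So its perimeter = 129.68 mm. Layer 40 (z = 10): the r=7.5 cylinder contributes a regular 16-gon of circumradius 7.5 (perimeter = 2·16·7.500·sin(180°/16) = 46.82 mm); the cube at (-1.5, -4) is not intersected at this z (z outside [16, 21.5]); the cylinder at (15, 13.5) does not reach this height (z outside [18, 38]); the cube at (7, 2) does not reach this height (z outside [1, 9]); Merging all regions: only the r=7.5 cylinder is present, so the union is just that shape — boundary = 46.82 mm. So its perimeter = 46.82 mm. Layer 5 is larger (129.68 vs 46.82 mm).

layer 5 (z = 1.25 mm)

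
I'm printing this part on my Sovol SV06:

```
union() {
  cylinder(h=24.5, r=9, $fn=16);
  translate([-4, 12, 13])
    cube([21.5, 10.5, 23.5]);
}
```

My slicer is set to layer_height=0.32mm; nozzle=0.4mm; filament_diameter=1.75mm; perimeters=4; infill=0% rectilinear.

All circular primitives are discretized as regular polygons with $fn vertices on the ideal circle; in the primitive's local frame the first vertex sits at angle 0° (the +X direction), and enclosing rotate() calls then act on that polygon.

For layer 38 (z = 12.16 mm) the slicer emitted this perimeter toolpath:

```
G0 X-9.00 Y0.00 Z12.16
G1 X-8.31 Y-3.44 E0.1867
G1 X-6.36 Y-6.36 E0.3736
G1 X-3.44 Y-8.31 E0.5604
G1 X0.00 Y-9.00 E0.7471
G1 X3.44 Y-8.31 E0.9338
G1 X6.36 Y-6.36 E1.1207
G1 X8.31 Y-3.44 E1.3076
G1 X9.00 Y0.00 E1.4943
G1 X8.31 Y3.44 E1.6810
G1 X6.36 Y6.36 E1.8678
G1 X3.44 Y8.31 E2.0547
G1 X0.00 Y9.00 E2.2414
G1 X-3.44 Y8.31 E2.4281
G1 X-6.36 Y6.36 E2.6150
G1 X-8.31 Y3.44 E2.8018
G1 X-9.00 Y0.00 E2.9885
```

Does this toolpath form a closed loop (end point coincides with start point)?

yes

Start point (G0): (-9.00, 0.00). End point (last G1): the path returns to the start — closed.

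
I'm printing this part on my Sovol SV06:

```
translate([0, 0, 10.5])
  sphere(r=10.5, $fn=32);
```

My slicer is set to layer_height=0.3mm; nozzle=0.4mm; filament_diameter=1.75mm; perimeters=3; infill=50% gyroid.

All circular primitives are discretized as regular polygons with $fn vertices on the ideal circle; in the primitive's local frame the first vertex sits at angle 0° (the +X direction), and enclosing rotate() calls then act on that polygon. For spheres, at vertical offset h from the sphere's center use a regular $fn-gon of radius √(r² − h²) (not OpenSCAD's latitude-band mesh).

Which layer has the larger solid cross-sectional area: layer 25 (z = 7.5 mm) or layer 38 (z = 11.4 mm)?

layer 38 (z = 11.4 mm)

Layer 25 (z = 7.5): the r=10.5 sphere contributes a regular 32-gon of circumradius √(10.5²−3²) = 10.062 (area = (32/2)·10.062²·sin(360°/32) = 316.05 mm²). So its area = 316.05 mm². Layer 38 (z = 11.4): the r=10.5 sphere slices to a regular 32-gon of circumradius 10.461 (√(r²−h²) with h=0.9 from center) (area = (32/2)·10.461²·sin(360°/32) = 341.61 mm²). So its area = 341.61 mm². Layer 38 is larger (341.61 vs 316.05 mm²).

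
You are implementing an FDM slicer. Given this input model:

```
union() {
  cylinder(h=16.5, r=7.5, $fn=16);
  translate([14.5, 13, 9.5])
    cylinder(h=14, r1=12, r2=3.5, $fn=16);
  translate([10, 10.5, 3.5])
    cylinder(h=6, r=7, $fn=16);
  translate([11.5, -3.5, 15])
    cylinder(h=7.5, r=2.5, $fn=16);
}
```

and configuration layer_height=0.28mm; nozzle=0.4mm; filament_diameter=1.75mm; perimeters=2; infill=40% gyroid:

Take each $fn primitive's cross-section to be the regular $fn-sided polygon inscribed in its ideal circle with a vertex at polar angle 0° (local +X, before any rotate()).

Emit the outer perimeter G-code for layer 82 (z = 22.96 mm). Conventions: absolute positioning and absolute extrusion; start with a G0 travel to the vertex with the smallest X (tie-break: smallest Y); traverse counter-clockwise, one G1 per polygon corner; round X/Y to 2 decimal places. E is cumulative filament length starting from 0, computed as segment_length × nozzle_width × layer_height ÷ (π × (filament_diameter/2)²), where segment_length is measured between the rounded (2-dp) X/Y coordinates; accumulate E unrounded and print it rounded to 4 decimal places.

G0 X10.67 Y13.00 Z22.96
G1 X10.96 Y11.54 E0.0693
G1 X11.79 Y10.29 E0.1392
G1 X13.04 Y9.46 E0.2090
G1 X14.50 Y9.17 E0.2784
G1 X15.96 Y9.46 E0.3477
G1 X17.21 Y10.29 E0.4175
G1 X18.04 Y11.54 E0.4874
G1 X18.33 Y13.00 E0.5567
G1 X18.04 Y14.46 E0.6260
G1 X17.21 Y15.71 E0.6959
G1 X15.96 Y16.54 E0.7658
G1 X14.50 Y16.83 E0.8351
G1 X13.04 Y16.54 E0.9044
G1 X11.79 Y15.71 E0.9743
G1 X10.96 Y14.46 E1.0441
G1 X10.67 Y13.00 E1.1134

At z = 22.96 mm: the cylinder is absent (z outside [0, 16.5]); the cone at (14.5, 13): at t=0.961 of its height the radius interpolates to r₁+(r₂−r₁)t = 3.828, giving a regular 16-gon of that circumradius; the cylinder at (10, 10.5) is absent (z outside [3.5, 9.5]); the cylinder at (11.5, -3.5) does not reach this height (z outside [15, 22.5]); Merging all regions: only the cone at (14.5, 13) is present, so the union is just that shape — 1 connected region. The outline is a single polygon with 16 vertices. Extrusion per mm of travel: 0.4 × 0.28 / (π × 0.875²) = 0.046564. Accumulating E over each segment gives final E = 1.1134.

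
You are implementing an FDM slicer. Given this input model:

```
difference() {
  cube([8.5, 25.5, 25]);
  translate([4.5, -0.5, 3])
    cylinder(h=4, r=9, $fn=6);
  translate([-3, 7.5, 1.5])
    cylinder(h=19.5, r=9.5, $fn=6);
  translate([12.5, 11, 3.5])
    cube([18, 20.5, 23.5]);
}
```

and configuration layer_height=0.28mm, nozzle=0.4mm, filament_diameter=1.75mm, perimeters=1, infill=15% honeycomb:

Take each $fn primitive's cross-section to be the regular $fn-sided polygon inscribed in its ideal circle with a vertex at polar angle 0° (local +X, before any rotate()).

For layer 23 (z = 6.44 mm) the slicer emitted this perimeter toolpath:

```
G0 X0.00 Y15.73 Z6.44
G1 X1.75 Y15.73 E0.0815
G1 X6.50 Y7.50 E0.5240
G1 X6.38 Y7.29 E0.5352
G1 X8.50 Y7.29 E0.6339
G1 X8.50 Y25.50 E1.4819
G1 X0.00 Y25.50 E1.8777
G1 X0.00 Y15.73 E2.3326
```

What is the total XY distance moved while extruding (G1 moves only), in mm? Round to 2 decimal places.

50.09 mm

Sum the Euclidean lengths of each G1 segment: total = 50.09 mm.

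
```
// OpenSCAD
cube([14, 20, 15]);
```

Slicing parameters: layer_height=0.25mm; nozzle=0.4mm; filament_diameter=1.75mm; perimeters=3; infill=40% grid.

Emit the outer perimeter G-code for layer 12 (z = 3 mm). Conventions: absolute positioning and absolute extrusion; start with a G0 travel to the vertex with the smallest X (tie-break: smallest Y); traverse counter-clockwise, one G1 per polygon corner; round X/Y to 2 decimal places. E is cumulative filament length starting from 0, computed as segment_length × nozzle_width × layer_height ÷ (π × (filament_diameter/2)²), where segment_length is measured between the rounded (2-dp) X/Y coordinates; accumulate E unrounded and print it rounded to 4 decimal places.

G0 X0.00 Y0.00 Z3.00
G1 X14.00 Y0.00 E0.5821
G1 X14.00 Y20.00 E1.4136
G1 X0.00 Y20.00 E1.9956
G1 X0.00 Y0.00 E2.8271

At z = 3 mm: the cube (footprint 14×20) is included at this height. The outline is a single polygon with 4 vertices. Extrusion per mm of travel: 0.4 × 0.25 / (π × 0.875²) = 0.041575. Accumulating E over each segment gives final E = 2.8271.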